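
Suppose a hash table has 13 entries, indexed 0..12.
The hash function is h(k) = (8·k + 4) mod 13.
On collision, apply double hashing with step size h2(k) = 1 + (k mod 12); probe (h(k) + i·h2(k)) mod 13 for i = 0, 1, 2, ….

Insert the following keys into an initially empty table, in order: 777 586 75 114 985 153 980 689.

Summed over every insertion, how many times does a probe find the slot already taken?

777: h=6 -> slot 6
586: h=12 -> slot 12
75: h=6, h2=4, probe 6,10 -> slot 10
114: h=6, h2=7, probe 6,0 -> slot 0
985: h=6, h2=2, probe 6,8 -> slot 8
153: h=6, h2=10, probe 6,3 -> slot 3
980: h=5 -> slot 5
689: h=4 -> slot 4
Table: [114, ∅, ∅, 153, 689, 980, 777, ∅, 985, ∅, 75, ∅, 586]

4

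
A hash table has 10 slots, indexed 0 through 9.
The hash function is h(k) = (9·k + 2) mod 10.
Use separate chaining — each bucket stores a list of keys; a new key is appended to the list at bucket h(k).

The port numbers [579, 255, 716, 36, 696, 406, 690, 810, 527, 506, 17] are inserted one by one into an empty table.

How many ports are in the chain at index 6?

Insert 579: h=3, bucket 3 empty -> new chain.
Insert 255: h=7, bucket 7 empty -> new chain.
Insert 716: h=6, bucket 6 empty -> new chain.
Insert 36: h=6, bucket 6 nonempty -> append to chain.
Insert 696: h=6, bucket 6 nonempty -> append to chain.
Insert 406: h=6, bucket 6 nonempty -> append to chain.
Insert 690: h=2, bucket 2 empty -> new chain.
Insert 810: h=2, bucket 2 nonempty -> append to chain.
Insert 527: h=5, bucket 5 empty -> new chain.
Insert 506: h=6, bucket 6 nonempty -> append to chain.
Insert 17: h=5, bucket 5 nonempty -> append to chain.
Final buckets:
0: —
1: —
2: 690 -> 810
3: 579
4: —
5: 527 -> 17
6: 716 -> 36 -> 696 -> 406 -> 506
7: 255
8: —
9: —

5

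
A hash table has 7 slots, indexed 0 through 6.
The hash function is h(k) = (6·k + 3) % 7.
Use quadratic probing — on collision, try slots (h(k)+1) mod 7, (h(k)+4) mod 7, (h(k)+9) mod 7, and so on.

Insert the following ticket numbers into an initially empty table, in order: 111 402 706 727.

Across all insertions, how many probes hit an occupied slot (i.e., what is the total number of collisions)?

3

111: h=4 → slot 4
402: h=0 → slot 0
706: h=4, probe 4,5 → slot 5
727: h=4, probe 4,5,1 → slot 1
Table: [402, 727, ∅, ∅, 111, 706, ∅]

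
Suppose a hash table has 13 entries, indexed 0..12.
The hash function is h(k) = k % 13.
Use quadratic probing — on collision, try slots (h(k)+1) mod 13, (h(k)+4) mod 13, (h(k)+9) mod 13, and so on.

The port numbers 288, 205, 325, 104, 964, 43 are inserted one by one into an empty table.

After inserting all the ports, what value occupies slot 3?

288 hashes to 2; slot 2 is free → place at 2.
205 hashes to 10; slot 10 is free → place at 10.
325 hashes to 0; slot 0 is free → place at 0.
104 hashes to 0; 0 taken → place at 1.
964 hashes to 2; 2 taken → place at 3.
43 hashes to 4; slot 4 is free → place at 4.
Table: [325, 104, 288, 964, 43, -, -, -, -, -, 205, -, -]

964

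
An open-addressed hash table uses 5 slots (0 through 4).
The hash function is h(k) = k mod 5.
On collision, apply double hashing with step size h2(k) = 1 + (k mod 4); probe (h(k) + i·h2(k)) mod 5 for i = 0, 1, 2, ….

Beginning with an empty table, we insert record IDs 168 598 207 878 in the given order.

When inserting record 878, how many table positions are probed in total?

Insert 168: h=3, slot 3 empty → index 3.
Insert 598: h=3, h2=3, slot 3 occupied → index 1.
Insert 207: h=2, slot 2 empty → index 2.
Insert 878: h=3, h2=3, slots 3,1 occupied → index 4.
Table: [_, 598, 207, 168, 878]

3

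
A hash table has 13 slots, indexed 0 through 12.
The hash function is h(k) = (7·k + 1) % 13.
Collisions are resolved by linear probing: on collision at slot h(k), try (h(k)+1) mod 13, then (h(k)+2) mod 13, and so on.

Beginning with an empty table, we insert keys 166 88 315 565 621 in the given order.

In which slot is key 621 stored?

Insert 166: h=6, slot 6 empty → index 6.
Insert 88: h=6, slot 6 occupied → index 7.
Insert 315: h=9, slot 9 empty → index 9.
Insert 565: h=4, slot 4 empty → index 4.
Insert 621: h=6, slots 6,7 occupied → index 8.
Table: [_, _, _, _, 565, _, 166, 88, 621, 315, _, _, _]

8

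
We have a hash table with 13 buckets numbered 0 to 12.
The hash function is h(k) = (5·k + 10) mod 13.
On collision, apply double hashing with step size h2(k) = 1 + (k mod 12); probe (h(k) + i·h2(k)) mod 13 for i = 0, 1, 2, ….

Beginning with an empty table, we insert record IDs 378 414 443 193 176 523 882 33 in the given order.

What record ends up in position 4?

193

378 hashes to 2; slot 2 is free → place at 2.
414 hashes to 0; slot 0 is free → place at 0.
443 hashes to 2, h2=12; 2 taken → place at 1.
193 hashes to 0, h2=2; 0,2 taken → place at 4.
176 hashes to 6; slot 6 is free → place at 6.
523 hashes to 12; slot 12 is free → place at 12.
882 hashes to 0, h2=7; 0 taken → place at 7.
33 hashes to 6, h2=10; 6 taken → place at 3.
Table: [414, 443, 378, 33, 193, ∅, 176, 882, ∅, ∅, ∅, ∅, 523]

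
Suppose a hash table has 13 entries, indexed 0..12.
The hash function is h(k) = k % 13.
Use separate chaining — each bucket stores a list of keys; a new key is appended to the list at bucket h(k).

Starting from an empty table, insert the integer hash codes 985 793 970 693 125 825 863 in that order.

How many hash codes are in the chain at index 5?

1

Insert 985: h=10, bucket 10 empty -> new chain.
Insert 793: h=0, bucket 0 empty -> new chain.
Insert 970: h=8, bucket 8 empty -> new chain.
Insert 693: h=4, bucket 4 empty -> new chain.
Insert 125: h=8, bucket 8 nonempty -> append to chain.
Insert 825: h=6, bucket 6 empty -> new chain.
Insert 863: h=5, bucket 5 empty -> new chain.
Final buckets:
0: 793
1: ∅
2: ∅
3: ∅
4: 693
5: 863
6: 825
7: ∅
8: 970 -> 125
9: ∅
10: 985
11: ∅
12: ∅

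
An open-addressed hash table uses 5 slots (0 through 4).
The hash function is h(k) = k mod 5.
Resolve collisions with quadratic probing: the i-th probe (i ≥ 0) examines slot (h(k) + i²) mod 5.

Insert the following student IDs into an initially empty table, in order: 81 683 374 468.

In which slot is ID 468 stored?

2

Insert 81: h=1, slot 1 empty => index 1.
Insert 683: h=3, slot 3 empty => index 3.
Insert 374: h=4, slot 4 empty => index 4.
Insert 468: h=3, slots 3,4 occupied => index 2.
Table: [., 81, 468, 683, 374]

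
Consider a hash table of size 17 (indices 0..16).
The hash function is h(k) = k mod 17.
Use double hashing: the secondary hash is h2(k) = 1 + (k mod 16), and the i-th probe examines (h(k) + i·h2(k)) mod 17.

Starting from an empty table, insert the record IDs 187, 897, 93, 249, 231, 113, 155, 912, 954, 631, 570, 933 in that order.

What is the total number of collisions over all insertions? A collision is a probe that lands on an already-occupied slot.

187 hashes to 0; slot 0 is free → place at 0.
897 hashes to 13; slot 13 is free → place at 13.
93 hashes to 8; slot 8 is free → place at 8.
249 hashes to 11; slot 11 is free → place at 11.
231 hashes to 10; slot 10 is free → place at 10.
113 hashes to 11, h2=2; 11,13 taken → place at 15.
155 hashes to 2; slot 2 is free → place at 2.
912 hashes to 11, h2=1; 11 taken → place at 12.
954 hashes to 2, h2=11; 2,13 taken → place at 7.
631 hashes to 2, h2=8; 2,10 taken → place at 1.
570 hashes to 9; slot 9 is free → place at 9.
933 hashes to 15, h2=6; 15 taken → place at 4.
Table: [187, 631, 155, _, 933, _, _, 954, 93, 570, 231, 249, 912, 897, _, 113, _]

8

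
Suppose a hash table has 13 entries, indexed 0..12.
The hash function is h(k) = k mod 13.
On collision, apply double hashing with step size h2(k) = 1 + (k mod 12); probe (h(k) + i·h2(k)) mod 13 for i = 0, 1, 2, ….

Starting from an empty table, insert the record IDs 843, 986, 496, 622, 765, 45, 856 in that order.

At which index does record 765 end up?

8

Insert 843: h=11, slot 11 empty -> index 11.
Insert 986: h=11, h2=3, slot 11 occupied -> index 1.
Insert 496: h=2, slot 2 empty -> index 2.
Insert 622: h=11, h2=11, slot 11 occupied -> index 9.
Insert 765: h=11, h2=10, slot 11 occupied -> index 8.
Insert 45: h=6, slot 6 empty -> index 6.
Insert 856: h=11, h2=5, slot 11 occupied -> index 3.
Table: [., 986, 496, 856, ., ., 45, ., 765, 622, ., 843, .]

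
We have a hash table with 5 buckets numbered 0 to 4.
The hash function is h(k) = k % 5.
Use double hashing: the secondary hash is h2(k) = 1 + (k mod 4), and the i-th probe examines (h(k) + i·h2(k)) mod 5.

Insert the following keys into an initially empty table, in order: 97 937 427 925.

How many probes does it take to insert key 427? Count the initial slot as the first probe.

2

Insert 97: h=2, slot 2 empty -> index 2.
Insert 937: h=2, h2=2, slot 2 occupied -> index 4.
Insert 427: h=2, h2=4, slot 2 occupied -> index 1.
Insert 925: h=0, slot 0 empty -> index 0.
Table: [925, 427, 97, ∅, 937]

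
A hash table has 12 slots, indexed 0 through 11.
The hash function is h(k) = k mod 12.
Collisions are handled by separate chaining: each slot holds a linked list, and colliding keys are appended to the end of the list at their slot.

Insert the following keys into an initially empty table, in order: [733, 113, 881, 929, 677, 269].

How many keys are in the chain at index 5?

733 -> bucket 1
113 -> bucket 5
881 -> bucket 5 (collision)
929 -> bucket 5 (collision)
677 -> bucket 5 (collision)
269 -> bucket 5 (collision)
Final buckets:
0: —
1: 733
2: —
3: —
4: —
5: 113 -> 881 -> 929 -> 677 -> 269
6: —
7: —
8: —
9: —
10: —
11: —

5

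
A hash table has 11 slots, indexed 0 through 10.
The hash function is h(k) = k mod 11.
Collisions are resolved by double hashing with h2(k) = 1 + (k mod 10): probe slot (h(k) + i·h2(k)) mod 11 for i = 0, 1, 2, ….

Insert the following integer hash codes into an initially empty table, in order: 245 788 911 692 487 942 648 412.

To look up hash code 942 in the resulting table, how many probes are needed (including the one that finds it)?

3

245 hashes to 3; slot 3 is free → place at 3.
788 hashes to 7; slot 7 is free → place at 7.
911 hashes to 9; slot 9 is free → place at 9.
692 hashes to 10; slot 10 is free → place at 10.
487 hashes to 3, h2=8; 3 taken → place at 0.
942 hashes to 7, h2=3; 7,10 taken → place at 2.
648 hashes to 10, h2=9; 10 taken → place at 8.
412 hashes to 5; slot 5 is free → place at 5.
Table: [487, ∅, 942, 245, ∅, 412, ∅, 788, 648, 911, 692]
Lookup 942: h=7, h2=3, probe 7,10,2 → found at 2.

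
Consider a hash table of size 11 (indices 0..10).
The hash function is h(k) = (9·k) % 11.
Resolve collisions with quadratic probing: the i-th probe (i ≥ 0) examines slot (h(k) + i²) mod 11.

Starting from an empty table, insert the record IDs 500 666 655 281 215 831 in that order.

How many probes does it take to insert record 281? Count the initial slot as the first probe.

500: h=1 → slot 1
666: h=10 → slot 10
655: h=10, probe 10,0 → slot 0
281: h=10, probe 10,0,3 → slot 3
215: h=10, probe 10,0,3,8 → slot 8
831: h=10, probe 10,0,3,8,4 → slot 4
Table: [655, 500, ∅, 281, 831, ∅, ∅, ∅, 215, ∅, 666]

3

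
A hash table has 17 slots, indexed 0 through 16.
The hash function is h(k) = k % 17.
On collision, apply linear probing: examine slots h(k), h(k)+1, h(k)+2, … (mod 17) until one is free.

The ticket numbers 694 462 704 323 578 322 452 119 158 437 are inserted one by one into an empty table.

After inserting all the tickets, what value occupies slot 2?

694 hashes to 14; slot 14 is free => place at 14.
462 hashes to 3; slot 3 is free => place at 3.
704 hashes to 7; slot 7 is free => place at 7.
323 hashes to 0; slot 0 is free => place at 0.
578 hashes to 0; 0 taken => place at 1.
322 hashes to 16; slot 16 is free => place at 16.
452 hashes to 10; slot 10 is free => place at 10.
119 hashes to 0; 0,1 taken => place at 2.
158 hashes to 5; slot 5 is free => place at 5.
437 hashes to 12; slot 12 is free => place at 12.
Table: [323, 578, 119, 462, —, 158, —, 704, —, —, 452, —, 437, —, 694, —, 322]

119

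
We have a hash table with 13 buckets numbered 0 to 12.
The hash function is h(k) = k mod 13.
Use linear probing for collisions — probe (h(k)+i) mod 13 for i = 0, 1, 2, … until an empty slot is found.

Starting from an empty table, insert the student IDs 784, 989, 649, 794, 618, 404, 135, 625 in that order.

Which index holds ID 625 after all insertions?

6

Insert 784: h=4, slot 4 empty => index 4.
Insert 989: h=1, slot 1 empty => index 1.
Insert 649: h=12, slot 12 empty => index 12.
Insert 794: h=1, slot 1 occupied => index 2.
Insert 618: h=7, slot 7 empty => index 7.
Insert 404: h=1, slots 1,2 occupied => index 3.
Insert 135: h=5, slot 5 empty => index 5.
Insert 625: h=1, slots 1,2,3,4,5 occupied => index 6.
Table: [—, 989, 794, 404, 784, 135, 625, 618, —, —, —, —, 649]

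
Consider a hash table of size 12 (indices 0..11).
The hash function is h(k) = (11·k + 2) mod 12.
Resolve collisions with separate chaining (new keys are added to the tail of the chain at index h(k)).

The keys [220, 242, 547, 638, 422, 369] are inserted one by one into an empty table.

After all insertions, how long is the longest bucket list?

3

Insert 220: h=10, bucket 10 empty → new chain.
Insert 242: h=0, bucket 0 empty → new chain.
Insert 547: h=7, bucket 7 empty → new chain.
Insert 638: h=0, bucket 0 nonempty → append to chain.
Insert 422: h=0, bucket 0 nonempty → append to chain.
Insert 369: h=5, bucket 5 empty → new chain.
Final buckets:
0: 242 -> 638 -> 422
1: ∅
2: ∅
3: ∅
4: ∅
5: 369
6: ∅
7: 547
8: ∅
9: ∅
10: 220
11: ∅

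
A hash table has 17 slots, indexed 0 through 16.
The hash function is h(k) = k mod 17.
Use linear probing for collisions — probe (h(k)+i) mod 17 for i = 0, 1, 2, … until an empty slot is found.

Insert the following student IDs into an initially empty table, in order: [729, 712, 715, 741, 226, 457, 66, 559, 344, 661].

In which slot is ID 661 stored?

6

Insert 729: h=15, slot 15 empty → index 15.
Insert 712: h=15, slot 15 occupied → index 16.
Insert 715: h=1, slot 1 empty → index 1.
Insert 741: h=10, slot 10 empty → index 10.
Insert 226: h=5, slot 5 empty → index 5.
Insert 457: h=15, slots 15,16 occupied → index 0.
Insert 66: h=15, slots 15,16,0,1 occupied → index 2.
Insert 559: h=15, slots 15,16,0,1,2 occupied → index 3.
Insert 344: h=4, slot 4 empty → index 4.
Insert 661: h=15, slots 15,16,0,1,2,3,4,5 occupied → index 6.
Table: [457, 715, 66, 559, 344, 226, 661, ∅, ∅, ∅, 741, ∅, ∅, ∅, ∅, 729, 712]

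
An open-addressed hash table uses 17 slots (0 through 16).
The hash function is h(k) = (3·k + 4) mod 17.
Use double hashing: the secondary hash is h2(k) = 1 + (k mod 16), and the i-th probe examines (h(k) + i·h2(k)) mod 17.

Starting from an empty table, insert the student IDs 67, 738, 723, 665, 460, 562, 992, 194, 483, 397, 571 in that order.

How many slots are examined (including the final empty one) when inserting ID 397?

67: h=1 -> slot 1
738: h=8 -> slot 8
723: h=14 -> slot 14
665: h=10 -> slot 10
460: h=7 -> slot 7
562: h=7, h2=3, probe 7,10,13 -> slot 13
992: h=5 -> slot 5
194: h=8, h2=3, probe 8,11 -> slot 11
483: h=8, h2=4, probe 8,12 -> slot 12
397: h=5, h2=14, probe 5,2 -> slot 2
571: h=0 -> slot 0
Table: [571, 67, 397, _, _, 992, _, 460, 738, _, 665, 194, 483, 562, 723, _, _]

2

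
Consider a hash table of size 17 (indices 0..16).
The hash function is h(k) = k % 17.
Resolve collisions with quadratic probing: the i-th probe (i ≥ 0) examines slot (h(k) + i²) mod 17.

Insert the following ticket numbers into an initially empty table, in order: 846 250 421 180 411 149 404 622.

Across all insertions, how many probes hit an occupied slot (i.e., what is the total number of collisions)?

Insert 846: h=13, slot 13 empty => index 13.
Insert 250: h=12, slot 12 empty => index 12.
Insert 421: h=13, slot 13 occupied => index 14.
Insert 180: h=10, slot 10 empty => index 10.
Insert 411: h=3, slot 3 empty => index 3.
Insert 149: h=13, slots 13,14 occupied => index 0.
Insert 404: h=13, slots 13,14,0 occupied => index 5.
Insert 622: h=10, slot 10 occupied => index 11.
Table: [149, ∅, ∅, 411, ∅, 404, ∅, ∅, ∅, ∅, 180, 622, 250, 846, 421, ∅, ∅]

7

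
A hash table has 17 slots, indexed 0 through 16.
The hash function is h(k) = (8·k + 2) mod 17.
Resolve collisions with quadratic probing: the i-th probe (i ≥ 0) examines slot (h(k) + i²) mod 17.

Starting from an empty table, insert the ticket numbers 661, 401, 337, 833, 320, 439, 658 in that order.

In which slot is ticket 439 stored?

16

661: h=3 => slot 3
401: h=14 => slot 14
337: h=12 => slot 12
833: h=2 => slot 2
320: h=12, probe 12,13 => slot 13
439: h=12, probe 12,13,16 => slot 16
658: h=13, probe 13,14,0 => slot 0
Table: [658, —, 833, 661, —, —, —, —, —, —, —, —, 337, 320, 401, —, 439]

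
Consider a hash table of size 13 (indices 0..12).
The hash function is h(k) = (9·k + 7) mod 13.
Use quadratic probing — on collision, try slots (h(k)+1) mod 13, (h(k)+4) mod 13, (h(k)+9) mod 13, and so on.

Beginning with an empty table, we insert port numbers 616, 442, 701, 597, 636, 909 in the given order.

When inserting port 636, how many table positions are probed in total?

616: h=0 -> slot 0
442: h=7 -> slot 7
701: h=11 -> slot 11
597: h=11, probe 11,12 -> slot 12
636: h=11, probe 11,12,2 -> slot 2
909: h=11, probe 11,12,2,7,1 -> slot 1
Table: [616, 909, 636, ∅, ∅, ∅, ∅, 442, ∅, ∅, ∅, 701, 597]

3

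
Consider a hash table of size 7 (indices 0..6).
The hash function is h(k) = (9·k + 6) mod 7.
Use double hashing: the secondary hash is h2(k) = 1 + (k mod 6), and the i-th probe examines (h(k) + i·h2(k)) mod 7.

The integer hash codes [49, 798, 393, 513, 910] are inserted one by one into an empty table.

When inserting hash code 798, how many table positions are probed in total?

Insert 49: h=6, slot 6 empty → index 6.
Insert 798: h=6, h2=1, slot 6 occupied → index 0.
Insert 393: h=1, slot 1 empty → index 1.
Insert 513: h=3, slot 3 empty → index 3.
Insert 910: h=6, h2=5, slot 6 occupied → index 4.
Table: [798, 393, ., 513, 910, ., 49]

2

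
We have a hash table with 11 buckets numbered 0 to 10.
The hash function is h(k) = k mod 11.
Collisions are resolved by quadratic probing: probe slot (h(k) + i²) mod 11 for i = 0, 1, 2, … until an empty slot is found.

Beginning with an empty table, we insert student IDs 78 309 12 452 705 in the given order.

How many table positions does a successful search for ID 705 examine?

78: h=1 → slot 1
309: h=1, probe 1,2 → slot 2
12: h=1, probe 1,2,5 → slot 5
452: h=1, probe 1,2,5,10 → slot 10
705: h=1, probe 1,2,5,10,6 → slot 6
Table: [_, 78, 309, _, _, 12, 705, _, _, _, 452]
Lookup 705: h=1, probe 1,2,5,10,6 → found at 6.

5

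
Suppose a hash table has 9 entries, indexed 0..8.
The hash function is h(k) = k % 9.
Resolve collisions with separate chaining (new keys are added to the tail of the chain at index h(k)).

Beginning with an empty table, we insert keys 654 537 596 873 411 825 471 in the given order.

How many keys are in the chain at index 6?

4

Insert 654: h=6, bucket 6 empty → new chain.
Insert 537: h=6, bucket 6 nonempty → append to chain.
Insert 596: h=2, bucket 2 empty → new chain.
Insert 873: h=0, bucket 0 empty → new chain.
Insert 411: h=6, bucket 6 nonempty → append to chain.
Insert 825: h=6, bucket 6 nonempty → append to chain.
Insert 471: h=3, bucket 3 empty → new chain.
Final buckets:
0: 873
1: -
2: 596
3: 471
4: -
5: -
6: 654 -> 537 -> 411 -> 825
7: -
8: -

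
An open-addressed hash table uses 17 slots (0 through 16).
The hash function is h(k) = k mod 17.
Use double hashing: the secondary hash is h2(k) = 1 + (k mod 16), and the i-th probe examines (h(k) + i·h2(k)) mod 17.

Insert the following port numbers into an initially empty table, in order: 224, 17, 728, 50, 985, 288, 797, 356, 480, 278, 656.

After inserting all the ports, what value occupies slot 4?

356

Insert 224: h=3, slot 3 empty → index 3.
Insert 17: h=0, slot 0 empty → index 0.
Insert 728: h=14, slot 14 empty → index 14.
Insert 50: h=16, slot 16 empty → index 16.
Insert 985: h=16, h2=10, slot 16 occupied → index 9.
Insert 288: h=16, h2=1, slots 16,0 occupied → index 1.
Insert 797: h=15, slot 15 empty → index 15.
Insert 356: h=16, h2=5, slot 16 occupied → index 4.
Insert 480: h=4, h2=1, slot 4 occupied → index 5.
Insert 278: h=6, slot 6 empty → index 6.
Insert 656: h=10, slot 10 empty → index 10.
Table: [17, 288, —, 224, 356, 480, 278, —, —, 985, 656, —, —, —, 728, 797, 50]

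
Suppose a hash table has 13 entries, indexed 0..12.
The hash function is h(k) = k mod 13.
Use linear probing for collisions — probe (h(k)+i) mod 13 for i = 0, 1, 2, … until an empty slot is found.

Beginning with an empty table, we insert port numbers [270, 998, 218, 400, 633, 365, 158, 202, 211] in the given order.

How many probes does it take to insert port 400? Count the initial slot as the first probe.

270 hashes to 10; slot 10 is free -> place at 10.
998 hashes to 10; 10 taken -> place at 11.
218 hashes to 10; 10,11 taken -> place at 12.
400 hashes to 10; 10,11,12 taken -> place at 0.
633 hashes to 9; slot 9 is free -> place at 9.
365 hashes to 1; slot 1 is free -> place at 1.
158 hashes to 2; slot 2 is free -> place at 2.
202 hashes to 7; slot 7 is free -> place at 7.
211 hashes to 3; slot 3 is free -> place at 3.
Table: [400, 365, 158, 211, -, -, -, 202, -, 633, 270, 998, 218]

4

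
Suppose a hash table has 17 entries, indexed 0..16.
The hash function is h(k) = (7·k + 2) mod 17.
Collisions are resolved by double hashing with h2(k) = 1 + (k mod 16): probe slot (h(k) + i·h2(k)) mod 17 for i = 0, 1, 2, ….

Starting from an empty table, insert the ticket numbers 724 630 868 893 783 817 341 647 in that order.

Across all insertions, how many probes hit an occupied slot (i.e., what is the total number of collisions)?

724 hashes to 4; slot 4 is free → place at 4.
630 hashes to 9; slot 9 is free → place at 9.
868 hashes to 9, h2=5; 9 taken → place at 14.
893 hashes to 14, h2=14; 14 taken → place at 11.
783 hashes to 9, h2=16; 9 taken → place at 8.
817 hashes to 9, h2=2; 9,11 taken → place at 13.
341 hashes to 9, h2=6; 9 taken → place at 15.
647 hashes to 9, h2=8; 9 taken → place at 0.
Table: [647, —, —, —, 724, —, —, —, 783, 630, —, 893, —, 817, 868, 341, —]

7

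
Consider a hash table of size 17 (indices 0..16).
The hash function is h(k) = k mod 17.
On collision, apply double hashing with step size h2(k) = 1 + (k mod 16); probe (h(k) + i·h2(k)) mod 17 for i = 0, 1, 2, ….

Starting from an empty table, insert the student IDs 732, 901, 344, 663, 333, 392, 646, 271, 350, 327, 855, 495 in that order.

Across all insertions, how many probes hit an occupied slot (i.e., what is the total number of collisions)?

732: h=1 → slot 1
901: h=0 → slot 0
344: h=4 → slot 4
663: h=0, h2=8, probe 0,8 → slot 8
333: h=10 → slot 10
392: h=1, h2=9, probe 1,10,2 → slot 2
646: h=0, h2=7, probe 0,7 → slot 7
271: h=16 → slot 16
350: h=10, h2=15, probe 10,8,6 → slot 6
327: h=4, h2=8, probe 4,12 → slot 12
855: h=5 → slot 5
495: h=2, h2=16, probe 2,1,0,16,15 → slot 15
Table: [901, 732, 392, -, 344, 855, 350, 646, 663, -, 333, -, 327, -, -, 495, 271]

11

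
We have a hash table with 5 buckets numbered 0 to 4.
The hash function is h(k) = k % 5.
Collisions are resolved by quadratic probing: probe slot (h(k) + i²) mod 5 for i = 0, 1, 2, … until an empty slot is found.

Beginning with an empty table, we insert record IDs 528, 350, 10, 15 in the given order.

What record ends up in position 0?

350

528 hashes to 3; slot 3 is free -> place at 3.
350 hashes to 0; slot 0 is free -> place at 0.
10 hashes to 0; 0 taken -> place at 1.
15 hashes to 0; 0,1 taken -> place at 4.
Table: [350, 10, _, 528, 15]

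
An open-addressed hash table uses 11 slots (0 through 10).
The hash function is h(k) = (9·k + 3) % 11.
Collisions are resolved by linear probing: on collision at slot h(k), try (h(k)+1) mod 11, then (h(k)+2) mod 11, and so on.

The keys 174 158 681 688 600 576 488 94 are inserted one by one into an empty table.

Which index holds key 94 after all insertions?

4

174: h=7 => slot 7
158: h=6 => slot 6
681: h=5 => slot 5
688: h=2 => slot 2
600: h=2, probe 2,3 => slot 3
576: h=6, probe 6,7,8 => slot 8
488: h=6, probe 6,7,8,9 => slot 9
94: h=2, probe 2,3,4 => slot 4
Table: [∅, ∅, 688, 600, 94, 681, 158, 174, 576, 488, ∅]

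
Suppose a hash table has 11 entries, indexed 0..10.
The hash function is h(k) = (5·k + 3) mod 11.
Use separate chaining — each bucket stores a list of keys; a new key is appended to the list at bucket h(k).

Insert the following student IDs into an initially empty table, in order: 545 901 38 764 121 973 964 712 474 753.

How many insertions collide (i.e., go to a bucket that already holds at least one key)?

3

545 → bucket 0
901 → bucket 9
38 → bucket 6
764 → bucket 6 (collision)
121 → bucket 3
973 → bucket 6 (collision)
964 → bucket 5
712 → bucket 10
474 → bucket 8
753 → bucket 6 (collision)
Final buckets:
0: 545
1: .
2: .
3: 121
4: .
5: 964
6: 38 -> 764 -> 973 -> 753
7: .
8: 474
9: 901
10: 712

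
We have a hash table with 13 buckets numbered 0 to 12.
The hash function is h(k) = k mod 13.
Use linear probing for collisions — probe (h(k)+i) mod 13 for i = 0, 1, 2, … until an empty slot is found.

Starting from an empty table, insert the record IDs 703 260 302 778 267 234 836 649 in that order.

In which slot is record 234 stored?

703 hashes to 1; slot 1 is free → place at 1.
260 hashes to 0; slot 0 is free → place at 0.
302 hashes to 3; slot 3 is free → place at 3.
778 hashes to 11; slot 11 is free → place at 11.
267 hashes to 7; slot 7 is free → place at 7.
234 hashes to 0; 0,1 taken → place at 2.
836 hashes to 4; slot 4 is free → place at 4.
649 hashes to 12; slot 12 is free → place at 12.
Table: [260, 703, 234, 302, 836, -, -, 267, -, -, -, 778, 649]

2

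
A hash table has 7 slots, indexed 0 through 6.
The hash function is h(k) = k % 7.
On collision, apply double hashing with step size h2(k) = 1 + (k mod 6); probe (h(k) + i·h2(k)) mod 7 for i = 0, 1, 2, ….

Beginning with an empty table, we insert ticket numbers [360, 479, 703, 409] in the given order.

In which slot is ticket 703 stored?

5

360 hashes to 3; slot 3 is free -> place at 3.
479 hashes to 3, h2=6; 3 taken -> place at 2.
703 hashes to 3, h2=2; 3 taken -> place at 5.
409 hashes to 3, h2=2; 3,5 taken -> place at 0.
Table: [409, -, 479, 360, -, 703, -]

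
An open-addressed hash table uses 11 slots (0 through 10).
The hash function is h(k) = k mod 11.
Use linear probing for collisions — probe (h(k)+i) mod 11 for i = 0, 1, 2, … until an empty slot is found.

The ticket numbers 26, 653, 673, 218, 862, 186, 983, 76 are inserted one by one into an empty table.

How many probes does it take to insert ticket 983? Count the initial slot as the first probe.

Insert 26: h=4, slot 4 empty -> index 4.
Insert 653: h=4, slot 4 occupied -> index 5.
Insert 673: h=2, slot 2 empty -> index 2.
Insert 218: h=9, slot 9 empty -> index 9.
Insert 862: h=4, slots 4,5 occupied -> index 6.
Insert 186: h=10, slot 10 empty -> index 10.
Insert 983: h=4, slots 4,5,6 occupied -> index 7.
Insert 76: h=10, slot 10 occupied -> index 0.
Table: [76, ∅, 673, ∅, 26, 653, 862, 983, ∅, 218, 186]

4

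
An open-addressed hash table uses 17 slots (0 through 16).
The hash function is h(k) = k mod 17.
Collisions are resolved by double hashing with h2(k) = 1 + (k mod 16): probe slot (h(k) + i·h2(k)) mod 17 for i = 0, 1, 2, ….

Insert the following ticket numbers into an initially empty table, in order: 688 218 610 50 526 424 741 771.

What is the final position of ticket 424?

Insert 688: h=8, slot 8 empty → index 8.
Insert 218: h=14, slot 14 empty → index 14.
Insert 610: h=15, slot 15 empty → index 15.
Insert 50: h=16, slot 16 empty → index 16.
Insert 526: h=16, h2=15, slots 16,14 occupied → index 12.
Insert 424: h=16, h2=9, slots 16,8 occupied → index 0.
Insert 741: h=10, slot 10 empty → index 10.
Insert 771: h=6, slot 6 empty → index 6.
Table: [424, —, —, —, —, —, 771, —, 688, —, 741, —, 526, —, 218, 610, 50]

0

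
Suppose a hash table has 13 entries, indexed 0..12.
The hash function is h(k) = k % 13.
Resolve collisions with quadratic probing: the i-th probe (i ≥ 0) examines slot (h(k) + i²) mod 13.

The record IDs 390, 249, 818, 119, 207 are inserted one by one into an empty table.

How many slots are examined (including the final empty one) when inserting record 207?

4

390: h=0 => slot 0
249: h=2 => slot 2
818: h=12 => slot 12
119: h=2, probe 2,3 => slot 3
207: h=12, probe 12,0,3,8 => slot 8
Table: [390, ., 249, 119, ., ., ., ., 207, ., ., ., 818]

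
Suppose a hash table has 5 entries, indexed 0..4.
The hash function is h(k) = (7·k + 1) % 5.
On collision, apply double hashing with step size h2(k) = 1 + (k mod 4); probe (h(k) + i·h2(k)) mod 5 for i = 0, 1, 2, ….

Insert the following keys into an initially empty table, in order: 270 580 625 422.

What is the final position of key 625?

3

270 hashes to 1; slot 1 is free => place at 1.
580 hashes to 1, h2=1; 1 taken => place at 2.
625 hashes to 1, h2=2; 1 taken => place at 3.
422 hashes to 0; slot 0 is free => place at 0.
Table: [422, 270, 580, 625, -]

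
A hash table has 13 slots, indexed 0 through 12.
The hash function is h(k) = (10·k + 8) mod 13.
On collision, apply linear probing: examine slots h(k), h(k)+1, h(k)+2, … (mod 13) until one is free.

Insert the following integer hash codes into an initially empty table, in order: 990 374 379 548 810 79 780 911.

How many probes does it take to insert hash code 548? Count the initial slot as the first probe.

4

990 hashes to 2; slot 2 is free => place at 2.
374 hashes to 4; slot 4 is free => place at 4.
379 hashes to 2; 2 taken => place at 3.
548 hashes to 2; 2,3,4 taken => place at 5.
810 hashes to 9; slot 9 is free => place at 9.
79 hashes to 5; 5 taken => place at 6.
780 hashes to 8; slot 8 is free => place at 8.
911 hashes to 5; 5,6 taken => place at 7.
Table: [_, _, 990, 379, 374, 548, 79, 911, 780, 810, _, _, _]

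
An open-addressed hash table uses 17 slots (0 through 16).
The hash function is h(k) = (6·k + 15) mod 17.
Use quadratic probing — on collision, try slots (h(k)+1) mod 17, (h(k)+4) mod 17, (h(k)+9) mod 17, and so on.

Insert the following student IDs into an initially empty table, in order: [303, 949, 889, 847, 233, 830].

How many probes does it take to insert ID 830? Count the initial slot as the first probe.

303 hashes to 14; slot 14 is free -> place at 14.
949 hashes to 14; 14 taken -> place at 15.
889 hashes to 11; slot 11 is free -> place at 11.
847 hashes to 14; 14,15 taken -> place at 1.
233 hashes to 2; slot 2 is free -> place at 2.
830 hashes to 14; 14,15,1 taken -> place at 6.
Table: [_, 847, 233, _, _, _, 830, _, _, _, _, 889, _, _, 303, 949, _]

4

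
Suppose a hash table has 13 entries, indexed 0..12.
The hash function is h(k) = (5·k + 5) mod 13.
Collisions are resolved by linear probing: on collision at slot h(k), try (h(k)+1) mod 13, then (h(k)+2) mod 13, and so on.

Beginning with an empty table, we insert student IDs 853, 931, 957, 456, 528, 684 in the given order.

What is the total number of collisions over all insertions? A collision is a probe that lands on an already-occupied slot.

853 hashes to 6; slot 6 is free => place at 6.
931 hashes to 6; 6 taken => place at 7.
957 hashes to 6; 6,7 taken => place at 8.
456 hashes to 10; slot 10 is free => place at 10.
528 hashes to 6; 6,7,8 taken => place at 9.
684 hashes to 6; 6,7,8,9,10 taken => place at 11.
Table: [∅, ∅, ∅, ∅, ∅, ∅, 853, 931, 957, 528, 456, 684, ∅]

11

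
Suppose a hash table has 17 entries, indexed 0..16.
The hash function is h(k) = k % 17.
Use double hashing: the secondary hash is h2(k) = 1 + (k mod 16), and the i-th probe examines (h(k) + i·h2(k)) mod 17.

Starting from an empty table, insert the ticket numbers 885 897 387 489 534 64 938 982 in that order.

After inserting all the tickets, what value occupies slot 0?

387

Insert 885: h=1, slot 1 empty -> index 1.
Insert 897: h=13, slot 13 empty -> index 13.
Insert 387: h=13, h2=4, slot 13 occupied -> index 0.
Insert 489: h=13, h2=10, slot 13 occupied -> index 6.
Insert 534: h=7, slot 7 empty -> index 7.
Insert 64: h=13, h2=1, slot 13 occupied -> index 14.
Insert 938: h=3, slot 3 empty -> index 3.
Insert 982: h=13, h2=7, slots 13,3 occupied -> index 10.
Table: [387, 885, ., 938, ., ., 489, 534, ., ., 982, ., ., 897, 64, ., .]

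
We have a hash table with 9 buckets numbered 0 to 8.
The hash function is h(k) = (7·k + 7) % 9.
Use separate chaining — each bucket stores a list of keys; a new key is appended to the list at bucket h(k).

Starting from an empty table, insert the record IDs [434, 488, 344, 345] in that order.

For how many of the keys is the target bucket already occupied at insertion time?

Insert 434: h=3, bucket 3 empty -> new chain.
Insert 488: h=3, bucket 3 nonempty -> append to chain.
Insert 344: h=3, bucket 3 nonempty -> append to chain.
Insert 345: h=1, bucket 1 empty -> new chain.
Final buckets:
0: _
1: 345
2: _
3: 434 -> 488 -> 344
4: _
5: _
6: _
7: _
8: _

2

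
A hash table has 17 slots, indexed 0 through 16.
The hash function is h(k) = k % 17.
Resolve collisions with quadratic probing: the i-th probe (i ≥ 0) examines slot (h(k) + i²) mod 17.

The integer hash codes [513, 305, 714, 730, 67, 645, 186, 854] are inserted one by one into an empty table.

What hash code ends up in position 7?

645

513: h=3 → slot 3
305: h=16 → slot 16
714: h=0 → slot 0
730: h=16, probe 16,0,3,8 → slot 8
67: h=16, probe 16,0,3,8,15 → slot 15
645: h=16, probe 16,0,3,8,15,7 → slot 7
186: h=16, probe 16,0,3,8,15,7,1 → slot 1
854: h=4 → slot 4
Table: [714, 186, _, 513, 854, _, _, 645, 730, _, _, _, _, _, _, 67, 305]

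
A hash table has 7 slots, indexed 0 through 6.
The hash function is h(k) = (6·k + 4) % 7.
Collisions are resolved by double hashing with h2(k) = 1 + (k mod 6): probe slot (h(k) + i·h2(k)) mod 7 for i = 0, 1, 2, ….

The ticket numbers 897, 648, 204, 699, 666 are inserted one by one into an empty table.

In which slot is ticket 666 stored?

897 hashes to 3; slot 3 is free => place at 3.
648 hashes to 0; slot 0 is free => place at 0.
204 hashes to 3, h2=1; 3 taken => place at 4.
699 hashes to 5; slot 5 is free => place at 5.
666 hashes to 3, h2=1; 3,4,5 taken => place at 6.
Table: [648, ., ., 897, 204, 699, 666]

6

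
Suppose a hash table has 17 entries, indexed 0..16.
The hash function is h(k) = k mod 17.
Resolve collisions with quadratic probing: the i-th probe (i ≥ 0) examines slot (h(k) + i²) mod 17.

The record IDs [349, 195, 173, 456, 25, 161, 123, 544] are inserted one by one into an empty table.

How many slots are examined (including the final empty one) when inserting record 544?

2

349: h=9 -> slot 9
195: h=8 -> slot 8
173: h=3 -> slot 3
456: h=14 -> slot 14
25: h=8, probe 8,9,12 -> slot 12
161: h=8, probe 8,9,12,0 -> slot 0
123: h=4 -> slot 4
544: h=0, probe 0,1 -> slot 1
Table: [161, 544, —, 173, 123, —, —, —, 195, 349, —, —, 25, —, 456, —, —]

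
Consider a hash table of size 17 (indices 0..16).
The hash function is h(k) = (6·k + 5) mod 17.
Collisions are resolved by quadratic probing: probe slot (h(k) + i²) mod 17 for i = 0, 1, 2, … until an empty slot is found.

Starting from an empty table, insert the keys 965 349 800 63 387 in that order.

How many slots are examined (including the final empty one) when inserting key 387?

2

965 hashes to 15; slot 15 is free => place at 15.
349 hashes to 8; slot 8 is free => place at 8.
800 hashes to 11; slot 11 is free => place at 11.
63 hashes to 9; slot 9 is free => place at 9.
387 hashes to 15; 15 taken => place at 16.
Table: [∅, ∅, ∅, ∅, ∅, ∅, ∅, ∅, 349, 63, ∅, 800, ∅, ∅, ∅, 965, 387]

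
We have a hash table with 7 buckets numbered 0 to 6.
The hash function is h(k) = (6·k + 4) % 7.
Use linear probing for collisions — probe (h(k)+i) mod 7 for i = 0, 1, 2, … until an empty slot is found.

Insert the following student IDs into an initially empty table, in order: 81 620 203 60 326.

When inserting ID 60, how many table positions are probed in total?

3

81 hashes to 0; slot 0 is free → place at 0.
620 hashes to 0; 0 taken → place at 1.
203 hashes to 4; slot 4 is free → place at 4.
60 hashes to 0; 0,1 taken → place at 2.
326 hashes to 0; 0,1,2 taken → place at 3.
Table: [81, 620, 60, 326, 203, _, _]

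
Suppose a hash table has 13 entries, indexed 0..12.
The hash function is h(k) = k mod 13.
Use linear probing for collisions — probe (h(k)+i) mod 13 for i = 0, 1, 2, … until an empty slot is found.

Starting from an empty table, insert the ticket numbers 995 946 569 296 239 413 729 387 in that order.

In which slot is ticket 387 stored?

995: h=7 => slot 7
946: h=10 => slot 10
569: h=10, probe 10,11 => slot 11
296: h=10, probe 10,11,12 => slot 12
239: h=5 => slot 5
413: h=10, probe 10,11,12,0 => slot 0
729: h=1 => slot 1
387: h=10, probe 10,11,12,0,1,2 => slot 2
Table: [413, 729, 387, —, —, 239, —, 995, —, —, 946, 569, 296]

2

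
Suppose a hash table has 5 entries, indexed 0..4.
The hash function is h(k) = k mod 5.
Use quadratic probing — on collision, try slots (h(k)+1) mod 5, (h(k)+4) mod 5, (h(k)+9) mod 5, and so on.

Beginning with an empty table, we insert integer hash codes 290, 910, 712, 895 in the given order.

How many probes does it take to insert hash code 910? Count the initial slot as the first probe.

2

Insert 290: h=0, slot 0 empty -> index 0.
Insert 910: h=0, slot 0 occupied -> index 1.
Insert 712: h=2, slot 2 empty -> index 2.
Insert 895: h=0, slots 0,1 occupied -> index 4.
Table: [290, 910, 712, ∅, 895]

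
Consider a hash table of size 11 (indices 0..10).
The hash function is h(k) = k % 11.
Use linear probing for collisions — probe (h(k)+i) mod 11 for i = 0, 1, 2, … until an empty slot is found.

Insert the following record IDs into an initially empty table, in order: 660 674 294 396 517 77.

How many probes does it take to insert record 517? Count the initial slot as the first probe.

3

Insert 660: h=0, slot 0 empty → index 0.
Insert 674: h=3, slot 3 empty → index 3.
Insert 294: h=8, slot 8 empty → index 8.
Insert 396: h=0, slot 0 occupied → index 1.
Insert 517: h=0, slots 0,1 occupied → index 2.
Insert 77: h=0, slots 0,1,2,3 occupied → index 4.
Table: [660, 396, 517, 674, 77, ., ., ., 294, ., .]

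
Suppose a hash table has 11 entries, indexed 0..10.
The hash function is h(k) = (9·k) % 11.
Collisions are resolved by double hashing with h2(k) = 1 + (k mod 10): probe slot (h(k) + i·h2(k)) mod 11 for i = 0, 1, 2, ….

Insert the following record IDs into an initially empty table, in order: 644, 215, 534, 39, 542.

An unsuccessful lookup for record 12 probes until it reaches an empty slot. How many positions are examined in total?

644: h=10 → slot 10
215: h=10, h2=6, probe 10,5 → slot 5
534: h=10, h2=5, probe 10,4 → slot 4
39: h=10, h2=10, probe 10,9 → slot 9
542: h=5, h2=3, probe 5,8 → slot 8
Table: [_, _, _, _, 534, 215, _, _, 542, 39, 644]
Lookup 12: h=9, h2=3, probe 9,1 → slot 1 empty, not found.

2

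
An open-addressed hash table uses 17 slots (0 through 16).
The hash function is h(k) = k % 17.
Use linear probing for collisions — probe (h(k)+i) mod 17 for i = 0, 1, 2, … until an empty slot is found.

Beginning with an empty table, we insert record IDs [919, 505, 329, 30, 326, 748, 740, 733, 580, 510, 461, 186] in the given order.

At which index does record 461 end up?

919 hashes to 1; slot 1 is free -> place at 1.
505 hashes to 12; slot 12 is free -> place at 12.
329 hashes to 6; slot 6 is free -> place at 6.
30 hashes to 13; slot 13 is free -> place at 13.
326 hashes to 3; slot 3 is free -> place at 3.
748 hashes to 0; slot 0 is free -> place at 0.
740 hashes to 9; slot 9 is free -> place at 9.
733 hashes to 2; slot 2 is free -> place at 2.
580 hashes to 2; 2,3 taken -> place at 4.
510 hashes to 0; 0,1,2,3,4 taken -> place at 5.
461 hashes to 2; 2,3,4,5,6 taken -> place at 7.
186 hashes to 16; slot 16 is free -> place at 16.
Table: [748, 919, 733, 326, 580, 510, 329, 461, —, 740, —, —, 505, 30, —, —, 186]

7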